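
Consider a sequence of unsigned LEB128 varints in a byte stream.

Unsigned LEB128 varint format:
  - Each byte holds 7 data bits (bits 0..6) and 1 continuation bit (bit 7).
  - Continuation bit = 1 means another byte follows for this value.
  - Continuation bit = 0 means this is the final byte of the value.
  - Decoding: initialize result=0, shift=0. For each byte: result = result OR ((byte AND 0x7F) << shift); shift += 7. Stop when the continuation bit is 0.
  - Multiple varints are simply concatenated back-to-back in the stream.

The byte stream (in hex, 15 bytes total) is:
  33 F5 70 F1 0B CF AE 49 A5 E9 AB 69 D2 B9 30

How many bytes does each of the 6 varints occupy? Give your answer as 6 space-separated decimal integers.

Answer: 1 2 2 3 4 3

Derivation:
  byte[0]=0x33 cont=0 payload=0x33=51: acc |= 51<<0 -> acc=51 shift=7 [end]
Varint 1: bytes[0:1] = 33 -> value 51 (1 byte(s))
  byte[1]=0xF5 cont=1 payload=0x75=117: acc |= 117<<0 -> acc=117 shift=7
  byte[2]=0x70 cont=0 payload=0x70=112: acc |= 112<<7 -> acc=14453 shift=14 [end]
Varint 2: bytes[1:3] = F5 70 -> value 14453 (2 byte(s))
  byte[3]=0xF1 cont=1 payload=0x71=113: acc |= 113<<0 -> acc=113 shift=7
  byte[4]=0x0B cont=0 payload=0x0B=11: acc |= 11<<7 -> acc=1521 shift=14 [end]
Varint 3: bytes[3:5] = F1 0B -> value 1521 (2 byte(s))
  byte[5]=0xCF cont=1 payload=0x4F=79: acc |= 79<<0 -> acc=79 shift=7
  byte[6]=0xAE cont=1 payload=0x2E=46: acc |= 46<<7 -> acc=5967 shift=14
  byte[7]=0x49 cont=0 payload=0x49=73: acc |= 73<<14 -> acc=1201999 shift=21 [end]
Varint 4: bytes[5:8] = CF AE 49 -> value 1201999 (3 byte(s))
  byte[8]=0xA5 cont=1 payload=0x25=37: acc |= 37<<0 -> acc=37 shift=7
  byte[9]=0xE9 cont=1 payload=0x69=105: acc |= 105<<7 -> acc=13477 shift=14
  byte[10]=0xAB cont=1 payload=0x2B=43: acc |= 43<<14 -> acc=717989 shift=21
  byte[11]=0x69 cont=0 payload=0x69=105: acc |= 105<<21 -> acc=220918949 shift=28 [end]
Varint 5: bytes[8:12] = A5 E9 AB 69 -> value 220918949 (4 byte(s))
  byte[12]=0xD2 cont=1 payload=0x52=82: acc |= 82<<0 -> acc=82 shift=7
  byte[13]=0xB9 cont=1 payload=0x39=57: acc |= 57<<7 -> acc=7378 shift=14
  byte[14]=0x30 cont=0 payload=0x30=48: acc |= 48<<14 -> acc=793810 shift=21 [end]
Varint 6: bytes[12:15] = D2 B9 30 -> value 793810 (3 byte(s))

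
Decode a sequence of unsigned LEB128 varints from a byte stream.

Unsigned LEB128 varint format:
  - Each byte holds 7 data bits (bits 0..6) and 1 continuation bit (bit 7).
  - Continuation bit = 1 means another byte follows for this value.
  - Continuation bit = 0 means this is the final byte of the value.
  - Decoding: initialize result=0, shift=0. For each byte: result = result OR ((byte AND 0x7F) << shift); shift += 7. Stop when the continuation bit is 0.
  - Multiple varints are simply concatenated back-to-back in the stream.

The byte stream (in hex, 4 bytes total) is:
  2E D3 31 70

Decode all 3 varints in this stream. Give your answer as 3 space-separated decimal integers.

  byte[0]=0x2E cont=0 payload=0x2E=46: acc |= 46<<0 -> acc=46 shift=7 [end]
Varint 1: bytes[0:1] = 2E -> value 46 (1 byte(s))
  byte[1]=0xD3 cont=1 payload=0x53=83: acc |= 83<<0 -> acc=83 shift=7
  byte[2]=0x31 cont=0 payload=0x31=49: acc |= 49<<7 -> acc=6355 shift=14 [end]
Varint 2: bytes[1:3] = D3 31 -> value 6355 (2 byte(s))
  byte[3]=0x70 cont=0 payload=0x70=112: acc |= 112<<0 -> acc=112 shift=7 [end]
Varint 3: bytes[3:4] = 70 -> value 112 (1 byte(s))

Answer: 46 6355 112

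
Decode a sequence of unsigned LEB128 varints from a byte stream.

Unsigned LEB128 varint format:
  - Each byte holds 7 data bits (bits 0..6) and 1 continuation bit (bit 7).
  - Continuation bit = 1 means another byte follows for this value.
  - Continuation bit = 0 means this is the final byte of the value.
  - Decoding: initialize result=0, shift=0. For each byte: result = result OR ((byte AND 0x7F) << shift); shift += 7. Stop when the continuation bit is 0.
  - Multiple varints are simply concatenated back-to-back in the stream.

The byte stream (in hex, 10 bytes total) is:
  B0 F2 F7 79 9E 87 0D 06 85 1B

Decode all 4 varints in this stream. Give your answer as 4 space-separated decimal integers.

  byte[0]=0xB0 cont=1 payload=0x30=48: acc |= 48<<0 -> acc=48 shift=7
  byte[1]=0xF2 cont=1 payload=0x72=114: acc |= 114<<7 -> acc=14640 shift=14
  byte[2]=0xF7 cont=1 payload=0x77=119: acc |= 119<<14 -> acc=1964336 shift=21
  byte[3]=0x79 cont=0 payload=0x79=121: acc |= 121<<21 -> acc=255719728 shift=28 [end]
Varint 1: bytes[0:4] = B0 F2 F7 79 -> value 255719728 (4 byte(s))
  byte[4]=0x9E cont=1 payload=0x1E=30: acc |= 30<<0 -> acc=30 shift=7
  byte[5]=0x87 cont=1 payload=0x07=7: acc |= 7<<7 -> acc=926 shift=14
  byte[6]=0x0D cont=0 payload=0x0D=13: acc |= 13<<14 -> acc=213918 shift=21 [end]
Varint 2: bytes[4:7] = 9E 87 0D -> value 213918 (3 byte(s))
  byte[7]=0x06 cont=0 payload=0x06=6: acc |= 6<<0 -> acc=6 shift=7 [end]
Varint 3: bytes[7:8] = 06 -> value 6 (1 byte(s))
  byte[8]=0x85 cont=1 payload=0x05=5: acc |= 5<<0 -> acc=5 shift=7
  byte[9]=0x1B cont=0 payload=0x1B=27: acc |= 27<<7 -> acc=3461 shift=14 [end]
Varint 4: bytes[8:10] = 85 1B -> value 3461 (2 byte(s))

Answer: 255719728 213918 6 3461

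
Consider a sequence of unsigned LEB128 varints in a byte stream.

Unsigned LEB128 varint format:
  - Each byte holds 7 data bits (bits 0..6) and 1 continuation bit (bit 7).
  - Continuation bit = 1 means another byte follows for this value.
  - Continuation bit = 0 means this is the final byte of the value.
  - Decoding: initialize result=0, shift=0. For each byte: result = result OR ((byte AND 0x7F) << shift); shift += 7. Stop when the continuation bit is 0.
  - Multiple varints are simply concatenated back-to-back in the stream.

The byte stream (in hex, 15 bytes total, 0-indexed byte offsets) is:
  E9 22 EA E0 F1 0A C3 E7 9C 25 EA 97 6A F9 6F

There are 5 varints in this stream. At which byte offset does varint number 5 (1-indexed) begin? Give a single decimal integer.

Answer: 13

Derivation:
  byte[0]=0xE9 cont=1 payload=0x69=105: acc |= 105<<0 -> acc=105 shift=7
  byte[1]=0x22 cont=0 payload=0x22=34: acc |= 34<<7 -> acc=4457 shift=14 [end]
Varint 1: bytes[0:2] = E9 22 -> value 4457 (2 byte(s))
  byte[2]=0xEA cont=1 payload=0x6A=106: acc |= 106<<0 -> acc=106 shift=7
  byte[3]=0xE0 cont=1 payload=0x60=96: acc |= 96<<7 -> acc=12394 shift=14
  byte[4]=0xF1 cont=1 payload=0x71=113: acc |= 113<<14 -> acc=1863786 shift=21
  byte[5]=0x0A cont=0 payload=0x0A=10: acc |= 10<<21 -> acc=22835306 shift=28 [end]
Varint 2: bytes[2:6] = EA E0 F1 0A -> value 22835306 (4 byte(s))
  byte[6]=0xC3 cont=1 payload=0x43=67: acc |= 67<<0 -> acc=67 shift=7
  byte[7]=0xE7 cont=1 payload=0x67=103: acc |= 103<<7 -> acc=13251 shift=14
  byte[8]=0x9C cont=1 payload=0x1C=28: acc |= 28<<14 -> acc=472003 shift=21
  byte[9]=0x25 cont=0 payload=0x25=37: acc |= 37<<21 -> acc=78066627 shift=28 [end]
Varint 3: bytes[6:10] = C3 E7 9C 25 -> value 78066627 (4 byte(s))
  byte[10]=0xEA cont=1 payload=0x6A=106: acc |= 106<<0 -> acc=106 shift=7
  byte[11]=0x97 cont=1 payload=0x17=23: acc |= 23<<7 -> acc=3050 shift=14
  byte[12]=0x6A cont=0 payload=0x6A=106: acc |= 106<<14 -> acc=1739754 shift=21 [end]
Varint 4: bytes[10:13] = EA 97 6A -> value 1739754 (3 byte(s))
  byte[13]=0xF9 cont=1 payload=0x79=121: acc |= 121<<0 -> acc=121 shift=7
  byte[14]=0x6F cont=0 payload=0x6F=111: acc |= 111<<7 -> acc=14329 shift=14 [end]
Varint 5: bytes[13:15] = F9 6F -> value 14329 (2 byte(s))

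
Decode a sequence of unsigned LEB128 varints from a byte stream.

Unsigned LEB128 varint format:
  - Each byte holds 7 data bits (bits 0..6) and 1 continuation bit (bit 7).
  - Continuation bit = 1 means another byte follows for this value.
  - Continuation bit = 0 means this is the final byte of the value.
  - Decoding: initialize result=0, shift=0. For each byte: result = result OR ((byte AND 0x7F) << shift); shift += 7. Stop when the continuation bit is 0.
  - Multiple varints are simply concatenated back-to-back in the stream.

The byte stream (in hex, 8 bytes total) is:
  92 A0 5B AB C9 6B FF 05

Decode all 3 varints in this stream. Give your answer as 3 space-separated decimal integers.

  byte[0]=0x92 cont=1 payload=0x12=18: acc |= 18<<0 -> acc=18 shift=7
  byte[1]=0xA0 cont=1 payload=0x20=32: acc |= 32<<7 -> acc=4114 shift=14
  byte[2]=0x5B cont=0 payload=0x5B=91: acc |= 91<<14 -> acc=1495058 shift=21 [end]
Varint 1: bytes[0:3] = 92 A0 5B -> value 1495058 (3 byte(s))
  byte[3]=0xAB cont=1 payload=0x2B=43: acc |= 43<<0 -> acc=43 shift=7
  byte[4]=0xC9 cont=1 payload=0x49=73: acc |= 73<<7 -> acc=9387 shift=14
  byte[5]=0x6B cont=0 payload=0x6B=107: acc |= 107<<14 -> acc=1762475 shift=21 [end]
Varint 2: bytes[3:6] = AB C9 6B -> value 1762475 (3 byte(s))
  byte[6]=0xFF cont=1 payload=0x7F=127: acc |= 127<<0 -> acc=127 shift=7
  byte[7]=0x05 cont=0 payload=0x05=5: acc |= 5<<7 -> acc=767 shift=14 [end]
Varint 3: bytes[6:8] = FF 05 -> value 767 (2 byte(s))

Answer: 1495058 1762475 767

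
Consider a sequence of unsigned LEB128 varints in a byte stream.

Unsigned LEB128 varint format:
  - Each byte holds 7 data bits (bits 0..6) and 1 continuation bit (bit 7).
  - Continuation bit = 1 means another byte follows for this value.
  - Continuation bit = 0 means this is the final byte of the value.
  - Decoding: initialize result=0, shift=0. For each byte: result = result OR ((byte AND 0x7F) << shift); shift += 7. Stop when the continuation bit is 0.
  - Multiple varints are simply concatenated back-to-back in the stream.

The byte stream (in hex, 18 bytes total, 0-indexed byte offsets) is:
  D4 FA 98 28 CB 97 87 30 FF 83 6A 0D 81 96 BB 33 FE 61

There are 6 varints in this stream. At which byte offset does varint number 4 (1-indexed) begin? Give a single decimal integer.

  byte[0]=0xD4 cont=1 payload=0x54=84: acc |= 84<<0 -> acc=84 shift=7
  byte[1]=0xFA cont=1 payload=0x7A=122: acc |= 122<<7 -> acc=15700 shift=14
  byte[2]=0x98 cont=1 payload=0x18=24: acc |= 24<<14 -> acc=408916 shift=21
  byte[3]=0x28 cont=0 payload=0x28=40: acc |= 40<<21 -> acc=84294996 shift=28 [end]
Varint 1: bytes[0:4] = D4 FA 98 28 -> value 84294996 (4 byte(s))
  byte[4]=0xCB cont=1 payload=0x4B=75: acc |= 75<<0 -> acc=75 shift=7
  byte[5]=0x97 cont=1 payload=0x17=23: acc |= 23<<7 -> acc=3019 shift=14
  byte[6]=0x87 cont=1 payload=0x07=7: acc |= 7<<14 -> acc=117707 shift=21
  byte[7]=0x30 cont=0 payload=0x30=48: acc |= 48<<21 -> acc=100781003 shift=28 [end]
Varint 2: bytes[4:8] = CB 97 87 30 -> value 100781003 (4 byte(s))
  byte[8]=0xFF cont=1 payload=0x7F=127: acc |= 127<<0 -> acc=127 shift=7
  byte[9]=0x83 cont=1 payload=0x03=3: acc |= 3<<7 -> acc=511 shift=14
  byte[10]=0x6A cont=0 payload=0x6A=106: acc |= 106<<14 -> acc=1737215 shift=21 [end]
Varint 3: bytes[8:11] = FF 83 6A -> value 1737215 (3 byte(s))
  byte[11]=0x0D cont=0 payload=0x0D=13: acc |= 13<<0 -> acc=13 shift=7 [end]
Varint 4: bytes[11:12] = 0D -> value 13 (1 byte(s))
  byte[12]=0x81 cont=1 payload=0x01=1: acc |= 1<<0 -> acc=1 shift=7
  byte[13]=0x96 cont=1 payload=0x16=22: acc |= 22<<7 -> acc=2817 shift=14
  byte[14]=0xBB cont=1 payload=0x3B=59: acc |= 59<<14 -> acc=969473 shift=21
  byte[15]=0x33 cont=0 payload=0x33=51: acc |= 51<<21 -> acc=107924225 shift=28 [end]
Varint 5: bytes[12:16] = 81 96 BB 33 -> value 107924225 (4 byte(s))
  byte[16]=0xFE cont=1 payload=0x7E=126: acc |= 126<<0 -> acc=126 shift=7
  byte[17]=0x61 cont=0 payload=0x61=97: acc |= 97<<7 -> acc=12542 shift=14 [end]
Varint 6: bytes[16:18] = FE 61 -> value 12542 (2 byte(s))

Answer: 11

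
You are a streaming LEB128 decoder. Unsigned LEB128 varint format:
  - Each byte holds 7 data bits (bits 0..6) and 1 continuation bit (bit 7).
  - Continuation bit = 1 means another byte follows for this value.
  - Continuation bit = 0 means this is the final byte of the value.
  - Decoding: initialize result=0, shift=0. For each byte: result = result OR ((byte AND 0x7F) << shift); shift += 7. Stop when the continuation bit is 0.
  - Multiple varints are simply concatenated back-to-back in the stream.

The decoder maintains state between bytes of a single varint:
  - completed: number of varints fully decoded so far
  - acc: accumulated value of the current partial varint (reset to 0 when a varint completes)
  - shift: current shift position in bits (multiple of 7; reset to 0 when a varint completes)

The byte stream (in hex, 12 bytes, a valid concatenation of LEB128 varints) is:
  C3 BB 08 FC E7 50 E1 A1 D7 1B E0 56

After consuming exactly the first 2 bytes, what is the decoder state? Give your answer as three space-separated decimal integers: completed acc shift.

byte[0]=0xC3 cont=1 payload=0x43: acc |= 67<<0 -> completed=0 acc=67 shift=7
byte[1]=0xBB cont=1 payload=0x3B: acc |= 59<<7 -> completed=0 acc=7619 shift=14

Answer: 0 7619 14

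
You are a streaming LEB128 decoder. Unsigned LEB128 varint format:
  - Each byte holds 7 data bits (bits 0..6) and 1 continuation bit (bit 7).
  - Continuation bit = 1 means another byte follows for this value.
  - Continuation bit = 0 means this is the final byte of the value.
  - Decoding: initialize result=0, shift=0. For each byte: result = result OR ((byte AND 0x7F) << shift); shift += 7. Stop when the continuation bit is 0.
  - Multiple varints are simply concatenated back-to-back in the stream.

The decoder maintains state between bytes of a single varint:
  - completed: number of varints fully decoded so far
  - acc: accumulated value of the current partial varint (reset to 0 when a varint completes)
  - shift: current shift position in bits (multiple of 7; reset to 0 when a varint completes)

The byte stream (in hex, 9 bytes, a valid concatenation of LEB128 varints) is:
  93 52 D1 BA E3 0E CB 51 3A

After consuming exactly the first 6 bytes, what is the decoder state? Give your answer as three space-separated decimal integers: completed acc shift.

Answer: 2 0 0

Derivation:
byte[0]=0x93 cont=1 payload=0x13: acc |= 19<<0 -> completed=0 acc=19 shift=7
byte[1]=0x52 cont=0 payload=0x52: varint #1 complete (value=10515); reset -> completed=1 acc=0 shift=0
byte[2]=0xD1 cont=1 payload=0x51: acc |= 81<<0 -> completed=1 acc=81 shift=7
byte[3]=0xBA cont=1 payload=0x3A: acc |= 58<<7 -> completed=1 acc=7505 shift=14
byte[4]=0xE3 cont=1 payload=0x63: acc |= 99<<14 -> completed=1 acc=1629521 shift=21
byte[5]=0x0E cont=0 payload=0x0E: varint #2 complete (value=30989649); reset -> completed=2 acc=0 shift=0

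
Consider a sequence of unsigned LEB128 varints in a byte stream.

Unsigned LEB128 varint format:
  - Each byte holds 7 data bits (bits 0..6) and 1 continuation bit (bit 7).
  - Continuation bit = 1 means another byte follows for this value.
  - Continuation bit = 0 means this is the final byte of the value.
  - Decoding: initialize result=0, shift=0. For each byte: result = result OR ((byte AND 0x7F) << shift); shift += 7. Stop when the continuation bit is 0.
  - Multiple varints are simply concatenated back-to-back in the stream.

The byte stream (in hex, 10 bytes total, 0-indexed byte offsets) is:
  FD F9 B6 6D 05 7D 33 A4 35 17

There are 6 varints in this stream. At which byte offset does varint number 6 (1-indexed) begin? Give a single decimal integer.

Answer: 9

Derivation:
  byte[0]=0xFD cont=1 payload=0x7D=125: acc |= 125<<0 -> acc=125 shift=7
  byte[1]=0xF9 cont=1 payload=0x79=121: acc |= 121<<7 -> acc=15613 shift=14
  byte[2]=0xB6 cont=1 payload=0x36=54: acc |= 54<<14 -> acc=900349 shift=21
  byte[3]=0x6D cont=0 payload=0x6D=109: acc |= 109<<21 -> acc=229489917 shift=28 [end]
Varint 1: bytes[0:4] = FD F9 B6 6D -> value 229489917 (4 byte(s))
  byte[4]=0x05 cont=0 payload=0x05=5: acc |= 5<<0 -> acc=5 shift=7 [end]
Varint 2: bytes[4:5] = 05 -> value 5 (1 byte(s))
  byte[5]=0x7D cont=0 payload=0x7D=125: acc |= 125<<0 -> acc=125 shift=7 [end]
Varint 3: bytes[5:6] = 7D -> value 125 (1 byte(s))
  byte[6]=0x33 cont=0 payload=0x33=51: acc |= 51<<0 -> acc=51 shift=7 [end]
Varint 4: bytes[6:7] = 33 -> value 51 (1 byte(s))
  byte[7]=0xA4 cont=1 payload=0x24=36: acc |= 36<<0 -> acc=36 shift=7
  byte[8]=0x35 cont=0 payload=0x35=53: acc |= 53<<7 -> acc=6820 shift=14 [end]
Varint 5: bytes[7:9] = A4 35 -> value 6820 (2 byte(s))
  byte[9]=0x17 cont=0 payload=0x17=23: acc |= 23<<0 -> acc=23 shift=7 [end]
Varint 6: bytes[9:10] = 17 -> value 23 (1 byte(s))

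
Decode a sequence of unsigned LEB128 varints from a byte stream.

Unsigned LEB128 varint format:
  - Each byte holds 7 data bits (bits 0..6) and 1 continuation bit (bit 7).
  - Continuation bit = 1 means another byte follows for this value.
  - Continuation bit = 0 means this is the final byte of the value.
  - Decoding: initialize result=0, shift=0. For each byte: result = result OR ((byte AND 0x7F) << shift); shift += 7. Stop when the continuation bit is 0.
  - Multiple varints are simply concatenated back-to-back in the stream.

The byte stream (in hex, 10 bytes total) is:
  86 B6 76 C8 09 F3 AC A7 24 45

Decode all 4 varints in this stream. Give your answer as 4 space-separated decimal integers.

  byte[0]=0x86 cont=1 payload=0x06=6: acc |= 6<<0 -> acc=6 shift=7
  byte[1]=0xB6 cont=1 payload=0x36=54: acc |= 54<<7 -> acc=6918 shift=14
  byte[2]=0x76 cont=0 payload=0x76=118: acc |= 118<<14 -> acc=1940230 shift=21 [end]
Varint 1: bytes[0:3] = 86 B6 76 -> value 1940230 (3 byte(s))
  byte[3]=0xC8 cont=1 payload=0x48=72: acc |= 72<<0 -> acc=72 shift=7
  byte[4]=0x09 cont=0 payload=0x09=9: acc |= 9<<7 -> acc=1224 shift=14 [end]
Varint 2: bytes[3:5] = C8 09 -> value 1224 (2 byte(s))
  byte[5]=0xF3 cont=1 payload=0x73=115: acc |= 115<<0 -> acc=115 shift=7
  byte[6]=0xAC cont=1 payload=0x2C=44: acc |= 44<<7 -> acc=5747 shift=14
  byte[7]=0xA7 cont=1 payload=0x27=39: acc |= 39<<14 -> acc=644723 shift=21
  byte[8]=0x24 cont=0 payload=0x24=36: acc |= 36<<21 -> acc=76142195 shift=28 [end]
Varint 3: bytes[5:9] = F3 AC A7 24 -> value 76142195 (4 byte(s))
  byte[9]=0x45 cont=0 payload=0x45=69: acc |= 69<<0 -> acc=69 shift=7 [end]
Varint 4: bytes[9:10] = 45 -> value 69 (1 byte(s))

Answer: 1940230 1224 76142195 69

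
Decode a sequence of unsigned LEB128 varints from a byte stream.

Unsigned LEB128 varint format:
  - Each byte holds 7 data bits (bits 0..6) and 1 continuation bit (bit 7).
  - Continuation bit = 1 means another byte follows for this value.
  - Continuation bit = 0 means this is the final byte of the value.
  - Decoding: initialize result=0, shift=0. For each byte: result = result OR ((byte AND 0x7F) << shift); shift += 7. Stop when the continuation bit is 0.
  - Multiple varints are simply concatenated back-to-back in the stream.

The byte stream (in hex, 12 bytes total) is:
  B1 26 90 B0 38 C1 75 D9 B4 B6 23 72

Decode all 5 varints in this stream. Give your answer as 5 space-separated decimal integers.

Answer: 4913 923664 15041 74291801 114

Derivation:
  byte[0]=0xB1 cont=1 payload=0x31=49: acc |= 49<<0 -> acc=49 shift=7
  byte[1]=0x26 cont=0 payload=0x26=38: acc |= 38<<7 -> acc=4913 shift=14 [end]
Varint 1: bytes[0:2] = B1 26 -> value 4913 (2 byte(s))
  byte[2]=0x90 cont=1 payload=0x10=16: acc |= 16<<0 -> acc=16 shift=7
  byte[3]=0xB0 cont=1 payload=0x30=48: acc |= 48<<7 -> acc=6160 shift=14
  byte[4]=0x38 cont=0 payload=0x38=56: acc |= 56<<14 -> acc=923664 shift=21 [end]
Varint 2: bytes[2:5] = 90 B0 38 -> value 923664 (3 byte(s))
  byte[5]=0xC1 cont=1 payload=0x41=65: acc |= 65<<0 -> acc=65 shift=7
  byte[6]=0x75 cont=0 payload=0x75=117: acc |= 117<<7 -> acc=15041 shift=14 [end]
Varint 3: bytes[5:7] = C1 75 -> value 15041 (2 byte(s))
  byte[7]=0xD9 cont=1 payload=0x59=89: acc |= 89<<0 -> acc=89 shift=7
  byte[8]=0xB4 cont=1 payload=0x34=52: acc |= 52<<7 -> acc=6745 shift=14
  byte[9]=0xB6 cont=1 payload=0x36=54: acc |= 54<<14 -> acc=891481 shift=21
  byte[10]=0x23 cont=0 payload=0x23=35: acc |= 35<<21 -> acc=74291801 shift=28 [end]
Varint 4: bytes[7:11] = D9 B4 B6 23 -> value 74291801 (4 byte(s))
  byte[11]=0x72 cont=0 payload=0x72=114: acc |= 114<<0 -> acc=114 shift=7 [end]
Varint 5: bytes[11:12] = 72 -> value 114 (1 byte(s))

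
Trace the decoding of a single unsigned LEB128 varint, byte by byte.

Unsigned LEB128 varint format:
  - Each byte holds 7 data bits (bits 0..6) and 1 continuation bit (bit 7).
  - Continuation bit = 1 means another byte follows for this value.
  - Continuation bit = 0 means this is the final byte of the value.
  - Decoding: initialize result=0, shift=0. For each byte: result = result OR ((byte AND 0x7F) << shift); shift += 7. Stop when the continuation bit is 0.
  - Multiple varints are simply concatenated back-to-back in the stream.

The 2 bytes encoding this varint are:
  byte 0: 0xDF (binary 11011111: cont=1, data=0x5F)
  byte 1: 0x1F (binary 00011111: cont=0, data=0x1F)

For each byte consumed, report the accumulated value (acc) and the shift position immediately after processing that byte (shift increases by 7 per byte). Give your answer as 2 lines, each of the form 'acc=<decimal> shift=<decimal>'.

Answer: acc=95 shift=7
acc=4063 shift=14

Derivation:
byte 0=0xDF: payload=0x5F=95, contrib = 95<<0 = 95; acc -> 95, shift -> 7
byte 1=0x1F: payload=0x1F=31, contrib = 31<<7 = 3968; acc -> 4063, shift -> 14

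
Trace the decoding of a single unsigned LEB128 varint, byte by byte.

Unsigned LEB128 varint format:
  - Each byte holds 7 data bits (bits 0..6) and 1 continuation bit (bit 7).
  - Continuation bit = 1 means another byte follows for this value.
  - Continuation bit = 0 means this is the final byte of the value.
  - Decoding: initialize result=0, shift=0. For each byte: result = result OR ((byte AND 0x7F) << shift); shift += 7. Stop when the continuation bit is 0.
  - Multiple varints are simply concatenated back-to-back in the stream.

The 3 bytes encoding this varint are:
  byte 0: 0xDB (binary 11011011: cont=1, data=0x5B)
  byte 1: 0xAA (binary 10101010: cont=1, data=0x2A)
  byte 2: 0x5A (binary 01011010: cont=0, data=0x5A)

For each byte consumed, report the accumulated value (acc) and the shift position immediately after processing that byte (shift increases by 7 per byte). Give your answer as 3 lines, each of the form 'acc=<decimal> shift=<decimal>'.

byte 0=0xDB: payload=0x5B=91, contrib = 91<<0 = 91; acc -> 91, shift -> 7
byte 1=0xAA: payload=0x2A=42, contrib = 42<<7 = 5376; acc -> 5467, shift -> 14
byte 2=0x5A: payload=0x5A=90, contrib = 90<<14 = 1474560; acc -> 1480027, shift -> 21

Answer: acc=91 shift=7
acc=5467 shift=14
acc=1480027 shift=21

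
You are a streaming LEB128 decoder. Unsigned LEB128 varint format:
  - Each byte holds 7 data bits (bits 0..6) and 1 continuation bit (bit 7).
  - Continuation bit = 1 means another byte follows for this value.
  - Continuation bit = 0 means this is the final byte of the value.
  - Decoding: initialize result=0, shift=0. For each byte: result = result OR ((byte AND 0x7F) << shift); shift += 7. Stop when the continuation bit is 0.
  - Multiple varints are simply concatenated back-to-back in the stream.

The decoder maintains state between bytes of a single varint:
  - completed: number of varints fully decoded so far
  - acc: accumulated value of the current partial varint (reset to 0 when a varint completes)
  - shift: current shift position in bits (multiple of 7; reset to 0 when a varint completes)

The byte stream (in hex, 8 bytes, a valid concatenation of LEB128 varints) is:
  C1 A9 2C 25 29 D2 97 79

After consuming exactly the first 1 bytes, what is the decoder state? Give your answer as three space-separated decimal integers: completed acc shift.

Answer: 0 65 7

Derivation:
byte[0]=0xC1 cont=1 payload=0x41: acc |= 65<<0 -> completed=0 acc=65 shift=7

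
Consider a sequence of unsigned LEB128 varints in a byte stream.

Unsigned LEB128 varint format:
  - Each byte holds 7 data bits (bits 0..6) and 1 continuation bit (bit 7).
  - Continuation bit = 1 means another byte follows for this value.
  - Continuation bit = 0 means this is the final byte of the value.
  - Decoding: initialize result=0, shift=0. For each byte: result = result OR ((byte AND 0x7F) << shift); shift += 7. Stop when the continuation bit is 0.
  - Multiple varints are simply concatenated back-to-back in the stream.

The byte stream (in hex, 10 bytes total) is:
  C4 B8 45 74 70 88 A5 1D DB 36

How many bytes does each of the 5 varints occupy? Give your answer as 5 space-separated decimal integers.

Answer: 3 1 1 3 2

Derivation:
  byte[0]=0xC4 cont=1 payload=0x44=68: acc |= 68<<0 -> acc=68 shift=7
  byte[1]=0xB8 cont=1 payload=0x38=56: acc |= 56<<7 -> acc=7236 shift=14
  byte[2]=0x45 cont=0 payload=0x45=69: acc |= 69<<14 -> acc=1137732 shift=21 [end]
Varint 1: bytes[0:3] = C4 B8 45 -> value 1137732 (3 byte(s))
  byte[3]=0x74 cont=0 payload=0x74=116: acc |= 116<<0 -> acc=116 shift=7 [end]
Varint 2: bytes[3:4] = 74 -> value 116 (1 byte(s))
  byte[4]=0x70 cont=0 payload=0x70=112: acc |= 112<<0 -> acc=112 shift=7 [end]
Varint 3: bytes[4:5] = 70 -> value 112 (1 byte(s))
  byte[5]=0x88 cont=1 payload=0x08=8: acc |= 8<<0 -> acc=8 shift=7
  byte[6]=0xA5 cont=1 payload=0x25=37: acc |= 37<<7 -> acc=4744 shift=14
  byte[7]=0x1D cont=0 payload=0x1D=29: acc |= 29<<14 -> acc=479880 shift=21 [end]
Varint 4: bytes[5:8] = 88 A5 1D -> value 479880 (3 byte(s))
  byte[8]=0xDB cont=1 payload=0x5B=91: acc |= 91<<0 -> acc=91 shift=7
  byte[9]=0x36 cont=0 payload=0x36=54: acc |= 54<<7 -> acc=7003 shift=14 [end]
Varint 5: bytes[8:10] = DB 36 -> value 7003 (2 byte(s))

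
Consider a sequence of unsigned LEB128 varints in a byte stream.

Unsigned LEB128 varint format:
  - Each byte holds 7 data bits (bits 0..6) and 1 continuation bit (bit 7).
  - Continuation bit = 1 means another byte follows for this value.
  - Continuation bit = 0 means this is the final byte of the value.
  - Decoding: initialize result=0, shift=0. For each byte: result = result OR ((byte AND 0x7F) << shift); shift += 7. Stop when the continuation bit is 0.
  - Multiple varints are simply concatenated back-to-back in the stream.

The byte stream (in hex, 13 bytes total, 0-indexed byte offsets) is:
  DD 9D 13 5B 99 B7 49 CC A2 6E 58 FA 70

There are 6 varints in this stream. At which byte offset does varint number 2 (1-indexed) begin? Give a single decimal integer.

Answer: 3

Derivation:
  byte[0]=0xDD cont=1 payload=0x5D=93: acc |= 93<<0 -> acc=93 shift=7
  byte[1]=0x9D cont=1 payload=0x1D=29: acc |= 29<<7 -> acc=3805 shift=14
  byte[2]=0x13 cont=0 payload=0x13=19: acc |= 19<<14 -> acc=315101 shift=21 [end]
Varint 1: bytes[0:3] = DD 9D 13 -> value 315101 (3 byte(s))
  byte[3]=0x5B cont=0 payload=0x5B=91: acc |= 91<<0 -> acc=91 shift=7 [end]
Varint 2: bytes[3:4] = 5B -> value 91 (1 byte(s))
  byte[4]=0x99 cont=1 payload=0x19=25: acc |= 25<<0 -> acc=25 shift=7
  byte[5]=0xB7 cont=1 payload=0x37=55: acc |= 55<<7 -> acc=7065 shift=14
  byte[6]=0x49 cont=0 payload=0x49=73: acc |= 73<<14 -> acc=1203097 shift=21 [end]
Varint 3: bytes[4:7] = 99 B7 49 -> value 1203097 (3 byte(s))
  byte[7]=0xCC cont=1 payload=0x4C=76: acc |= 76<<0 -> acc=76 shift=7
  byte[8]=0xA2 cont=1 payload=0x22=34: acc |= 34<<7 -> acc=4428 shift=14
  byte[9]=0x6E cont=0 payload=0x6E=110: acc |= 110<<14 -> acc=1806668 shift=21 [end]
Varint 4: bytes[7:10] = CC A2 6E -> value 1806668 (3 byte(s))
  byte[10]=0x58 cont=0 payload=0x58=88: acc |= 88<<0 -> acc=88 shift=7 [end]
Varint 5: bytes[10:11] = 58 -> value 88 (1 byte(s))
  byte[11]=0xFA cont=1 payload=0x7A=122: acc |= 122<<0 -> acc=122 shift=7
  byte[12]=0x70 cont=0 payload=0x70=112: acc |= 112<<7 -> acc=14458 shift=14 [end]
Varint 6: bytes[11:13] = FA 70 -> value 14458 (2 byte(s))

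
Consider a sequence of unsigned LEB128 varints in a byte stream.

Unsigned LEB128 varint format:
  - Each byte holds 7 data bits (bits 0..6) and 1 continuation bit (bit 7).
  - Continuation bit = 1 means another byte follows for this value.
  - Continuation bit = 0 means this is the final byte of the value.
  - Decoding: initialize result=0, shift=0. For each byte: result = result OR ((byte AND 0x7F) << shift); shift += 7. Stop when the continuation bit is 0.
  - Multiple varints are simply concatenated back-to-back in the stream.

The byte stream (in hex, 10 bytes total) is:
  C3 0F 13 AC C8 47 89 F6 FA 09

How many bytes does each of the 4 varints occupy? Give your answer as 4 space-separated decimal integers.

  byte[0]=0xC3 cont=1 payload=0x43=67: acc |= 67<<0 -> acc=67 shift=7
  byte[1]=0x0F cont=0 payload=0x0F=15: acc |= 15<<7 -> acc=1987 shift=14 [end]
Varint 1: bytes[0:2] = C3 0F -> value 1987 (2 byte(s))
  byte[2]=0x13 cont=0 payload=0x13=19: acc |= 19<<0 -> acc=19 shift=7 [end]
Varint 2: bytes[2:3] = 13 -> value 19 (1 byte(s))
  byte[3]=0xAC cont=1 payload=0x2C=44: acc |= 44<<0 -> acc=44 shift=7
  byte[4]=0xC8 cont=1 payload=0x48=72: acc |= 72<<7 -> acc=9260 shift=14
  byte[5]=0x47 cont=0 payload=0x47=71: acc |= 71<<14 -> acc=1172524 shift=21 [end]
Varint 3: bytes[3:6] = AC C8 47 -> value 1172524 (3 byte(s))
  byte[6]=0x89 cont=1 payload=0x09=9: acc |= 9<<0 -> acc=9 shift=7
  byte[7]=0xF6 cont=1 payload=0x76=118: acc |= 118<<7 -> acc=15113 shift=14
  byte[8]=0xFA cont=1 payload=0x7A=122: acc |= 122<<14 -> acc=2013961 shift=21
  byte[9]=0x09 cont=0 payload=0x09=9: acc |= 9<<21 -> acc=20888329 shift=28 [end]
Varint 4: bytes[6:10] = 89 F6 FA 09 -> value 20888329 (4 byte(s))

Answer: 2 1 3 4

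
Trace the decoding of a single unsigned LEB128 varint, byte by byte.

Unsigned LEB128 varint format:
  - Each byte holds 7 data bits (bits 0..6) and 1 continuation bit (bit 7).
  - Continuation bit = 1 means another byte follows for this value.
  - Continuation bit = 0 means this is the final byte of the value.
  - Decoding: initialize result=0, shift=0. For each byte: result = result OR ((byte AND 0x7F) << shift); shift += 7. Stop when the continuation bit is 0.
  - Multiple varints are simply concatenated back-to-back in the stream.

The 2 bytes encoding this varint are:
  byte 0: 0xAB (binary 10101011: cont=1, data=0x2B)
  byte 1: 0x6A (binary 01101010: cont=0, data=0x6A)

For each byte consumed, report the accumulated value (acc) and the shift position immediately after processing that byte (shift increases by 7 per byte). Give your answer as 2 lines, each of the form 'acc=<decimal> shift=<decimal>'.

byte 0=0xAB: payload=0x2B=43, contrib = 43<<0 = 43; acc -> 43, shift -> 7
byte 1=0x6A: payload=0x6A=106, contrib = 106<<7 = 13568; acc -> 13611, shift -> 14

Answer: acc=43 shift=7
acc=13611 shift=14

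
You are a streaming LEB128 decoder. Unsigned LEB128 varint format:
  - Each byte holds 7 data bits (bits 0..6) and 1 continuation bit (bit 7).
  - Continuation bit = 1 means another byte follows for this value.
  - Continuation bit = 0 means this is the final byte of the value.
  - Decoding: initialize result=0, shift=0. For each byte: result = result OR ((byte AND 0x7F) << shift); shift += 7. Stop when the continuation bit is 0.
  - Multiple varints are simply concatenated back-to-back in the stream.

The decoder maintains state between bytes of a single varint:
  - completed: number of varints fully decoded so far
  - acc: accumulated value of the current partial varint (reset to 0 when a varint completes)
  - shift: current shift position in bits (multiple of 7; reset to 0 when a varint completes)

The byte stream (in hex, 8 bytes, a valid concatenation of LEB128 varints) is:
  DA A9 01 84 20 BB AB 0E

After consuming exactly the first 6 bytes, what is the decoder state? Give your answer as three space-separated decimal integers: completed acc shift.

Answer: 2 59 7

Derivation:
byte[0]=0xDA cont=1 payload=0x5A: acc |= 90<<0 -> completed=0 acc=90 shift=7
byte[1]=0xA9 cont=1 payload=0x29: acc |= 41<<7 -> completed=0 acc=5338 shift=14
byte[2]=0x01 cont=0 payload=0x01: varint #1 complete (value=21722); reset -> completed=1 acc=0 shift=0
byte[3]=0x84 cont=1 payload=0x04: acc |= 4<<0 -> completed=1 acc=4 shift=7
byte[4]=0x20 cont=0 payload=0x20: varint #2 complete (value=4100); reset -> completed=2 acc=0 shift=0
byte[5]=0xBB cont=1 payload=0x3B: acc |= 59<<0 -> completed=2 acc=59 shift=7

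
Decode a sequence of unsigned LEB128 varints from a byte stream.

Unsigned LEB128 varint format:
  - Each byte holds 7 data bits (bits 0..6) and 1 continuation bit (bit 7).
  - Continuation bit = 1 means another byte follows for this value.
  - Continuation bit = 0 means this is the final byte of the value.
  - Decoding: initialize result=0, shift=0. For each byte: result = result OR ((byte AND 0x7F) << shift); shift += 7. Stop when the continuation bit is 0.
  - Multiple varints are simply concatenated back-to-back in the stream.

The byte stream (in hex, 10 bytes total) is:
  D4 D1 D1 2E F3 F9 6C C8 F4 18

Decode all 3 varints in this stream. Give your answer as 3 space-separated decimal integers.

  byte[0]=0xD4 cont=1 payload=0x54=84: acc |= 84<<0 -> acc=84 shift=7
  byte[1]=0xD1 cont=1 payload=0x51=81: acc |= 81<<7 -> acc=10452 shift=14
  byte[2]=0xD1 cont=1 payload=0x51=81: acc |= 81<<14 -> acc=1337556 shift=21
  byte[3]=0x2E cont=0 payload=0x2E=46: acc |= 46<<21 -> acc=97806548 shift=28 [end]
Varint 1: bytes[0:4] = D4 D1 D1 2E -> value 97806548 (4 byte(s))
  byte[4]=0xF3 cont=1 payload=0x73=115: acc |= 115<<0 -> acc=115 shift=7
  byte[5]=0xF9 cont=1 payload=0x79=121: acc |= 121<<7 -> acc=15603 shift=14
  byte[6]=0x6C cont=0 payload=0x6C=108: acc |= 108<<14 -> acc=1785075 shift=21 [end]
Varint 2: bytes[4:7] = F3 F9 6C -> value 1785075 (3 byte(s))
  byte[7]=0xC8 cont=1 payload=0x48=72: acc |= 72<<0 -> acc=72 shift=7
  byte[8]=0xF4 cont=1 payload=0x74=116: acc |= 116<<7 -> acc=14920 shift=14
  byte[9]=0x18 cont=0 payload=0x18=24: acc |= 24<<14 -> acc=408136 shift=21 [end]
Varint 3: bytes[7:10] = C8 F4 18 -> value 408136 (3 byte(s))

Answer: 97806548 1785075 408136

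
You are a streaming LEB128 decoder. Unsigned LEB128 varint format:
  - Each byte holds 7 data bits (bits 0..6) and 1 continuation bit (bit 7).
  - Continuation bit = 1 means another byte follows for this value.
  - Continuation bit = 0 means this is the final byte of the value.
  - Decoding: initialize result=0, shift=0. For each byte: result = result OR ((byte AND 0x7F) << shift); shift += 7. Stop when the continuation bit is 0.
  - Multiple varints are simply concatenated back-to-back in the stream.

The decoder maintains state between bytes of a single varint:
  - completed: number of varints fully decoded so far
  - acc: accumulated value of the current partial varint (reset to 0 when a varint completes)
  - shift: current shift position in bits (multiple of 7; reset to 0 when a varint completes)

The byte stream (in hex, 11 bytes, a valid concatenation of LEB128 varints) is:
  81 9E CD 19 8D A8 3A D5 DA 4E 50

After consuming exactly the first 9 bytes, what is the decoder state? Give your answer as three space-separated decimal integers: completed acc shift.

byte[0]=0x81 cont=1 payload=0x01: acc |= 1<<0 -> completed=0 acc=1 shift=7
byte[1]=0x9E cont=1 payload=0x1E: acc |= 30<<7 -> completed=0 acc=3841 shift=14
byte[2]=0xCD cont=1 payload=0x4D: acc |= 77<<14 -> completed=0 acc=1265409 shift=21
byte[3]=0x19 cont=0 payload=0x19: varint #1 complete (value=53694209); reset -> completed=1 acc=0 shift=0
byte[4]=0x8D cont=1 payload=0x0D: acc |= 13<<0 -> completed=1 acc=13 shift=7
byte[5]=0xA8 cont=1 payload=0x28: acc |= 40<<7 -> completed=1 acc=5133 shift=14
byte[6]=0x3A cont=0 payload=0x3A: varint #2 complete (value=955405); reset -> completed=2 acc=0 shift=0
byte[7]=0xD5 cont=1 payload=0x55: acc |= 85<<0 -> completed=2 acc=85 shift=7
byte[8]=0xDA cont=1 payload=0x5A: acc |= 90<<7 -> completed=2 acc=11605 shift=14

Answer: 2 11605 14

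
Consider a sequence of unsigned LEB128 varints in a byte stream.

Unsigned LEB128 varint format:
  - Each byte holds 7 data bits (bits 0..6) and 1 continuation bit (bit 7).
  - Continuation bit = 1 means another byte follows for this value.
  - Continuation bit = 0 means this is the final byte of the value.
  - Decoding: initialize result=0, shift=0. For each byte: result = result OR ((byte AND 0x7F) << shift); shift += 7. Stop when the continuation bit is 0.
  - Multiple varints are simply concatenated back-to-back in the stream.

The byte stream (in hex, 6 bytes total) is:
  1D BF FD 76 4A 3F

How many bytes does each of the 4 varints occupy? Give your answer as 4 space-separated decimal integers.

Answer: 1 3 1 1

Derivation:
  byte[0]=0x1D cont=0 payload=0x1D=29: acc |= 29<<0 -> acc=29 shift=7 [end]
Varint 1: bytes[0:1] = 1D -> value 29 (1 byte(s))
  byte[1]=0xBF cont=1 payload=0x3F=63: acc |= 63<<0 -> acc=63 shift=7
  byte[2]=0xFD cont=1 payload=0x7D=125: acc |= 125<<7 -> acc=16063 shift=14
  byte[3]=0x76 cont=0 payload=0x76=118: acc |= 118<<14 -> acc=1949375 shift=21 [end]
Varint 2: bytes[1:4] = BF FD 76 -> value 1949375 (3 byte(s))
  byte[4]=0x4A cont=0 payload=0x4A=74: acc |= 74<<0 -> acc=74 shift=7 [end]
Varint 3: bytes[4:5] = 4A -> value 74 (1 byte(s))
  byte[5]=0x3F cont=0 payload=0x3F=63: acc |= 63<<0 -> acc=63 shift=7 [end]
Varint 4: bytes[5:6] = 3F -> value 63 (1 byte(s))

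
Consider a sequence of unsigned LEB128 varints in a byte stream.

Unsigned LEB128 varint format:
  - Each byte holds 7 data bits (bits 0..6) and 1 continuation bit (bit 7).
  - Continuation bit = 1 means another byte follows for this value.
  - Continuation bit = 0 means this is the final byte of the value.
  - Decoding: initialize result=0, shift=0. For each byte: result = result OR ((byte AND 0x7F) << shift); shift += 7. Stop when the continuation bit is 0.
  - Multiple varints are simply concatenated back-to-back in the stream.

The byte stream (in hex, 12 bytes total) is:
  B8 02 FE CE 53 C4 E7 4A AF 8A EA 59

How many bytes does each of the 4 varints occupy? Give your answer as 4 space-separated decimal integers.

  byte[0]=0xB8 cont=1 payload=0x38=56: acc |= 56<<0 -> acc=56 shift=7
  byte[1]=0x02 cont=0 payload=0x02=2: acc |= 2<<7 -> acc=312 shift=14 [end]
Varint 1: bytes[0:2] = B8 02 -> value 312 (2 byte(s))
  byte[2]=0xFE cont=1 payload=0x7E=126: acc |= 126<<0 -> acc=126 shift=7
  byte[3]=0xCE cont=1 payload=0x4E=78: acc |= 78<<7 -> acc=10110 shift=14
  byte[4]=0x53 cont=0 payload=0x53=83: acc |= 83<<14 -> acc=1369982 shift=21 [end]
Varint 2: bytes[2:5] = FE CE 53 -> value 1369982 (3 byte(s))
  byte[5]=0xC4 cont=1 payload=0x44=68: acc |= 68<<0 -> acc=68 shift=7
  byte[6]=0xE7 cont=1 payload=0x67=103: acc |= 103<<7 -> acc=13252 shift=14
  byte[7]=0x4A cont=0 payload=0x4A=74: acc |= 74<<14 -> acc=1225668 shift=21 [end]
Varint 3: bytes[5:8] = C4 E7 4A -> value 1225668 (3 byte(s))
  byte[8]=0xAF cont=1 payload=0x2F=47: acc |= 47<<0 -> acc=47 shift=7
  byte[9]=0x8A cont=1 payload=0x0A=10: acc |= 10<<7 -> acc=1327 shift=14
  byte[10]=0xEA cont=1 payload=0x6A=106: acc |= 106<<14 -> acc=1738031 shift=21
  byte[11]=0x59 cont=0 payload=0x59=89: acc |= 89<<21 -> acc=188384559 shift=28 [end]
Varint 4: bytes[8:12] = AF 8A EA 59 -> value 188384559 (4 byte(s))

Answer: 2 3 3 4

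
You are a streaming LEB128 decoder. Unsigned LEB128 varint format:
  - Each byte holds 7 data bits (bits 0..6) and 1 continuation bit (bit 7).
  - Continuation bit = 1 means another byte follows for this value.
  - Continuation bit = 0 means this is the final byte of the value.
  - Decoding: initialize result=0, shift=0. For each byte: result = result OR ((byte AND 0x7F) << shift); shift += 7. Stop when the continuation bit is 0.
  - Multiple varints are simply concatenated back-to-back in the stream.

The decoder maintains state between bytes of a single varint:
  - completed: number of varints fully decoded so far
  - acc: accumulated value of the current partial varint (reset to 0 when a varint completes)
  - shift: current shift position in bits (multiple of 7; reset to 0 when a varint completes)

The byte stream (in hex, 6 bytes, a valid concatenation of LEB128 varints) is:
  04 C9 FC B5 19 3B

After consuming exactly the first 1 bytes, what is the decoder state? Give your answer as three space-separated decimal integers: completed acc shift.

Answer: 1 0 0

Derivation:
byte[0]=0x04 cont=0 payload=0x04: varint #1 complete (value=4); reset -> completed=1 acc=0 shift=0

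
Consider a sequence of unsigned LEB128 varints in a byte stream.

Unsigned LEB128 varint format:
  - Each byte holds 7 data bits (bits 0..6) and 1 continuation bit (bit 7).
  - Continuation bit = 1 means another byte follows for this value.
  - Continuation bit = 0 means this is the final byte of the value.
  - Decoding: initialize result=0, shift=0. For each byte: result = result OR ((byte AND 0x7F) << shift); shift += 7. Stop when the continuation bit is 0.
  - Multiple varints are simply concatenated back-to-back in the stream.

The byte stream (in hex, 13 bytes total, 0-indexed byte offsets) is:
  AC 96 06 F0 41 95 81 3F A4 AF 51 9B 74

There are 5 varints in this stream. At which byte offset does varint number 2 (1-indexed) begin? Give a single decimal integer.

Answer: 3

Derivation:
  byte[0]=0xAC cont=1 payload=0x2C=44: acc |= 44<<0 -> acc=44 shift=7
  byte[1]=0x96 cont=1 payload=0x16=22: acc |= 22<<7 -> acc=2860 shift=14
  byte[2]=0x06 cont=0 payload=0x06=6: acc |= 6<<14 -> acc=101164 shift=21 [end]
Varint 1: bytes[0:3] = AC 96 06 -> value 101164 (3 byte(s))
  byte[3]=0xF0 cont=1 payload=0x70=112: acc |= 112<<0 -> acc=112 shift=7
  byte[4]=0x41 cont=0 payload=0x41=65: acc |= 65<<7 -> acc=8432 shift=14 [end]
Varint 2: bytes[3:5] = F0 41 -> value 8432 (2 byte(s))
  byte[5]=0x95 cont=1 payload=0x15=21: acc |= 21<<0 -> acc=21 shift=7
  byte[6]=0x81 cont=1 payload=0x01=1: acc |= 1<<7 -> acc=149 shift=14
  byte[7]=0x3F cont=0 payload=0x3F=63: acc |= 63<<14 -> acc=1032341 shift=21 [end]
Varint 3: bytes[5:8] = 95 81 3F -> value 1032341 (3 byte(s))
  byte[8]=0xA4 cont=1 payload=0x24=36: acc |= 36<<0 -> acc=36 shift=7
  byte[9]=0xAF cont=1 payload=0x2F=47: acc |= 47<<7 -> acc=6052 shift=14
  byte[10]=0x51 cont=0 payload=0x51=81: acc |= 81<<14 -> acc=1333156 shift=21 [end]
Varint 4: bytes[8:11] = A4 AF 51 -> value 1333156 (3 byte(s))
  byte[11]=0x9B cont=1 payload=0x1B=27: acc |= 27<<0 -> acc=27 shift=7
  byte[12]=0x74 cont=0 payload=0x74=116: acc |= 116<<7 -> acc=14875 shift=14 [end]
Varint 5: bytes[11:13] = 9B 74 -> value 14875 (2 byte(s))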